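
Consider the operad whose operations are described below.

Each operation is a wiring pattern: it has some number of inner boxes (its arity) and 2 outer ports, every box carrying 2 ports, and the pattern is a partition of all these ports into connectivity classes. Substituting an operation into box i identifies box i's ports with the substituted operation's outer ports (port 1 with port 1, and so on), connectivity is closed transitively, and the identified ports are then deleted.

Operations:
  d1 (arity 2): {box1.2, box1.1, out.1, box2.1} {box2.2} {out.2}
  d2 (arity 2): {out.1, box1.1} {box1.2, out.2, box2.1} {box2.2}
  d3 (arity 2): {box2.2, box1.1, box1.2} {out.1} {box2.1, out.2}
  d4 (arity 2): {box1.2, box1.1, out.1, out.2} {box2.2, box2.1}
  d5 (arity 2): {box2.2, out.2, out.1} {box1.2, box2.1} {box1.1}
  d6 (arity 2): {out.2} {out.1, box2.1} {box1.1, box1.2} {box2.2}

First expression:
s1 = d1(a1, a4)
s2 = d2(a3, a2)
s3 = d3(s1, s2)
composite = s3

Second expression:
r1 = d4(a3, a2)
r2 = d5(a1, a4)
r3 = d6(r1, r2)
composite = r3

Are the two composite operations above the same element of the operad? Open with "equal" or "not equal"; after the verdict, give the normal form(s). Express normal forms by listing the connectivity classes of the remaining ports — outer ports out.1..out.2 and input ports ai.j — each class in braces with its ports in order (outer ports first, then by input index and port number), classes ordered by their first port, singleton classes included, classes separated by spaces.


Reducing the first expression gives {out.1} {out.2, a3.1} {a1.1, a1.2, a2.1, a3.2, a4.1} {a2.2} {a4.2}
Reducing the second expression gives {out.1, a4.2} {out.2} {a1.1} {a1.2, a4.1} {a2.1, a2.2} {a3.1, a3.2}
Distinct normal forms: not equal.

not equal; the first gives {out.1} {out.2, a3.1} {a1.1, a1.2, a2.1, a3.2, a4.1} {a2.2} {a4.2} and the second {out.1, a4.2} {out.2} {a1.1} {a1.2, a4.1} {a2.1, a2.2} {a3.1, a3.2}


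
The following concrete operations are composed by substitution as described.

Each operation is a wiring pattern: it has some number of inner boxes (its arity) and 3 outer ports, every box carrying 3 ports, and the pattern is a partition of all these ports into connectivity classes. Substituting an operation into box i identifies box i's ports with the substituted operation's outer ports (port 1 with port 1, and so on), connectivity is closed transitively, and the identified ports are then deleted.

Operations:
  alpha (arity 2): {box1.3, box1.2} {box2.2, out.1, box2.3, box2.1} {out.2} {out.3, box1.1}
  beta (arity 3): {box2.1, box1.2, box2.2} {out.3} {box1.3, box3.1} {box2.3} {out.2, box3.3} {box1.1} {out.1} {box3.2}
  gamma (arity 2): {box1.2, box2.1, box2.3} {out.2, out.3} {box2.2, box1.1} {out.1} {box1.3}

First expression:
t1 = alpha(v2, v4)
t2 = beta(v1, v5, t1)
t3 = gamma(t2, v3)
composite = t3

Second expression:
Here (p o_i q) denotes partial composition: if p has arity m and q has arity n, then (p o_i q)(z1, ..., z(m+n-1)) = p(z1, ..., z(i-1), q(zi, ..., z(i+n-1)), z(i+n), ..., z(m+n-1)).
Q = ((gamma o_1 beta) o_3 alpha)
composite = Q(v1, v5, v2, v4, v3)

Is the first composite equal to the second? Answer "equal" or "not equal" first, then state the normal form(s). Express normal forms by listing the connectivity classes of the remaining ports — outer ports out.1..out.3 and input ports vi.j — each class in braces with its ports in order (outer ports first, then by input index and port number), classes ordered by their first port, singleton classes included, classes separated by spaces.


Normal form of the first expression: {out.1} {out.2, out.3} {v1.1} {v1.2, v5.1, v5.2} {v1.3, v4.1, v4.2, v4.3} {v2.1, v3.1, v3.3} {v2.2, v2.3} {v3.2} {v5.3}
Normal form of the second expression: {out.1} {out.2, out.3} {v1.1} {v1.2, v5.1, v5.2} {v1.3, v4.1, v4.2, v4.3} {v2.1, v3.1, v3.3} {v2.2, v2.3} {v3.2} {v5.3}
Same normal form: equal.

equal; the common form is {out.1} {out.2, out.3} {v1.1} {v1.2, v5.1, v5.2} {v1.3, v4.1, v4.2, v4.3} {v2.1, v3.1, v3.3} {v2.2, v2.3} {v3.2} {v5.3}


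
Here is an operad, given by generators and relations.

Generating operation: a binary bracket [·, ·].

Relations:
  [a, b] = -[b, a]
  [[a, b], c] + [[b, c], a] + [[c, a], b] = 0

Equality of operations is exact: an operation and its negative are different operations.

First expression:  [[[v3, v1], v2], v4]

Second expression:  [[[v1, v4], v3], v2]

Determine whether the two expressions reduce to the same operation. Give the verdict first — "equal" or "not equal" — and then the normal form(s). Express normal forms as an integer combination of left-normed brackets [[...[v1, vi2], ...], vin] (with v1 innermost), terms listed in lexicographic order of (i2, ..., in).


not equal: they reduce to -[[[v1, v3], v2], v4] and [[[v1, v4], v3], v2]

The first composite normalizes to -[[[v1, v3], v2], v4]
The second composite normalizes to [[[v1, v4], v3], v2]
Different reductions; not equal.


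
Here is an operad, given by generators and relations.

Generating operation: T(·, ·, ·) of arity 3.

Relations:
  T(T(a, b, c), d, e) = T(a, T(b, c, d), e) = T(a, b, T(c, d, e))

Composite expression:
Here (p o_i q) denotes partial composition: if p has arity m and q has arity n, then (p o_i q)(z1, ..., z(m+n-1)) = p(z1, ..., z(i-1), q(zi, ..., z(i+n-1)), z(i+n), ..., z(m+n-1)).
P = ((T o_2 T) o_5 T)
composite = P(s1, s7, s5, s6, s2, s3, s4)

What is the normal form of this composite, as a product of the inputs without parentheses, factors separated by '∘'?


s1 ∘ s7 ∘ s5 ∘ s6 ∘ s2 ∘ s3 ∘ s4


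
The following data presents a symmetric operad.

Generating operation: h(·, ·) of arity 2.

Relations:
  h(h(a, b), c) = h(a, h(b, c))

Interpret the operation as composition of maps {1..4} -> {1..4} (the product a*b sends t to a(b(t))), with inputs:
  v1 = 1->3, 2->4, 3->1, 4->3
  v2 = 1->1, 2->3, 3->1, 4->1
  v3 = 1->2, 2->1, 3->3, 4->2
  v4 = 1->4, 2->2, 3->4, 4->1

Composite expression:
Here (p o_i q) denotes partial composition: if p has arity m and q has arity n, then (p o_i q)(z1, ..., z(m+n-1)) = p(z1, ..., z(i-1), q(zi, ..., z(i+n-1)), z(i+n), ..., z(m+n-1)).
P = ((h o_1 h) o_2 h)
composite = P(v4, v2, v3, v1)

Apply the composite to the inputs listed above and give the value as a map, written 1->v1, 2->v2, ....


1->4, 2->4, 3->4, 4->4

h(v2, v3) = 1->3, 2->1, 3->1, 4->3
h(v4, h(v2, v3)) = 1->4, 2->4, 3->4, 4->4
h(h(v4, h(v2, v3)), v1) = 1->4, 2->4, 3->4, 4->4


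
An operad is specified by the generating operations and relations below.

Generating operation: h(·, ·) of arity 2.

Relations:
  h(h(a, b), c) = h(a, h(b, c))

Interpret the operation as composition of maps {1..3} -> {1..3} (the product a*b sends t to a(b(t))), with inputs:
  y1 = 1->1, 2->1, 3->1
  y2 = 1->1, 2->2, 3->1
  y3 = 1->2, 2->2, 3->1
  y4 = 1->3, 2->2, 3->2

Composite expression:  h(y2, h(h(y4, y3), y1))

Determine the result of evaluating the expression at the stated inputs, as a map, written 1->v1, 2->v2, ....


h(y4, y3) = 1->2, 2->2, 3->3
h(h(y4, y3), y1) = 1->2, 2->2, 3->2
h(y2, h(h(y4, y3), y1)) = 1->2, 2->2, 3->2

1->2, 2->2, 3->2


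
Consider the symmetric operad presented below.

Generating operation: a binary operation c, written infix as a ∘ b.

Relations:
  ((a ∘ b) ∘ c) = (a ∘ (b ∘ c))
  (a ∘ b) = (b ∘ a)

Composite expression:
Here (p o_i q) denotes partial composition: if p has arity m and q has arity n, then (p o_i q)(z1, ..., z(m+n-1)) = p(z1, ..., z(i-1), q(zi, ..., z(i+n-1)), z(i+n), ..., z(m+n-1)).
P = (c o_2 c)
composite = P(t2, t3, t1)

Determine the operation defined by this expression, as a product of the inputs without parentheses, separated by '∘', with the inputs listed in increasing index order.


With c associative and commutative, the t-input set is all that matters.
(t3 ∘ t1) reduces to t3 ∘ t1
(t2 ∘ (t3 ∘ t1)) reduces to t2 ∘ t3 ∘ t1
commutativity sorts the factors: t1 ∘ t2 ∘ t3

t1 ∘ t2 ∘ t3


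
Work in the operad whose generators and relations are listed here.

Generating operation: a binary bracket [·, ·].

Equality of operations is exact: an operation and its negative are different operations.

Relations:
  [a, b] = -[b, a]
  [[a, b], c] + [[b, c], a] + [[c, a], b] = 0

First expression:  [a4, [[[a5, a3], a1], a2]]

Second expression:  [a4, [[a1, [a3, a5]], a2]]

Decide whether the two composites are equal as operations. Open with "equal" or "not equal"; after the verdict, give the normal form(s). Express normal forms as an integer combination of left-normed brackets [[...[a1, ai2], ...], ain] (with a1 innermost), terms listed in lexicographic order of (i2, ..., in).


equal; both compose to -[[[[a1, a3], a5], a2], a4] + [[[[a1, a5], a3], a2], a4]

Normal form of the first expression: -[[[[a1, a3], a5], a2], a4] + [[[[a1, a5], a3], a2], a4]
Normal form of the second expression: -[[[[a1, a3], a5], a2], a4] + [[[[a1, a5], a3], a2], a4]
The forms coincide; equal.


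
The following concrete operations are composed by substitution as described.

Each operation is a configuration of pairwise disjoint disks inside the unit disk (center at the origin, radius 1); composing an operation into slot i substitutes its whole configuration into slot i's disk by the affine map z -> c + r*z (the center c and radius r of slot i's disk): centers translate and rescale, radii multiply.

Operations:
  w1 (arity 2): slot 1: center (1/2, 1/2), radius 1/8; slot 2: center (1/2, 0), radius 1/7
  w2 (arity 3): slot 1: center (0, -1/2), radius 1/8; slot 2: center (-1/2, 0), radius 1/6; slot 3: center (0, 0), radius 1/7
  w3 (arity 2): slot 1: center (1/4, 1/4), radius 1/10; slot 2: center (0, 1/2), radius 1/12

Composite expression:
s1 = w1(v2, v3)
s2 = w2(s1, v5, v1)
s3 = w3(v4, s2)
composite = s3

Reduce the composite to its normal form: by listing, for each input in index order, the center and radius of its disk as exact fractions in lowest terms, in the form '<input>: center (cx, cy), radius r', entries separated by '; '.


v1: center (0, 1/2), radius 1/84; v2: center (1/192, 89/192), radius 1/768; v3: center (1/192, 11/24), radius 1/672; v4: center (1/4, 1/4), radius 1/10; v5: center (-1/24, 1/2), radius 1/72

Each v-disk chains the slot maps above it in w3; radii multiply.
tracing v4 down its 1-map path: center (1/4, 1/4), radius 1/10
tracing v2 down its 3-map path: center (1/192, 89/192), radius 1/768
tracing v3 down its 3-map path: center (1/192, 11/24), radius 1/672
tracing v5 down its 2-map path: center (-1/24, 1/2), radius 1/72
tracing v1 down its 2-map path: center (0, 1/2), radius 1/84


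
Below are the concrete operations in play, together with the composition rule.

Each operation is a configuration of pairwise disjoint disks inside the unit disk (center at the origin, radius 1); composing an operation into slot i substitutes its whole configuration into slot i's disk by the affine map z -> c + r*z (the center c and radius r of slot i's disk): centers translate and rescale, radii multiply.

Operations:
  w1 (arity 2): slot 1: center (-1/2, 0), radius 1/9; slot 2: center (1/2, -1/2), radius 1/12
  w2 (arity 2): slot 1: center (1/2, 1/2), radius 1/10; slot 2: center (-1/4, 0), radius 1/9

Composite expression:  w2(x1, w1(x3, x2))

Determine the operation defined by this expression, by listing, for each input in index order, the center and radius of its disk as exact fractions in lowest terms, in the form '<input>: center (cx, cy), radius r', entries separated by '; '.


x1: center (1/2, 1/2), radius 1/10; x2: center (-7/36, -1/18), radius 1/108; x3: center (-11/36, 0), radius 1/81

Nesting under w2 composes maps z -> c + r*z down each x-path.
x1 passes through 1 substitution, ending at center (1/2, 1/2), radius 1/10
x3 passes through 2 substitutions, ending at center (-11/36, 0), radius 1/81
x2 passes through 2 substitutions, ending at center (-7/36, -1/18), radius 1/108


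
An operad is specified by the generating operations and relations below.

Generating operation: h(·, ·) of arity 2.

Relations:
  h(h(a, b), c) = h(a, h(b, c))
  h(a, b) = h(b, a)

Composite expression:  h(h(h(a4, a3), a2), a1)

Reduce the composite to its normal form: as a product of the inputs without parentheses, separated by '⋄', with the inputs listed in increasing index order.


a1 ⋄ a2 ⋄ a3 ⋄ a4

Both nesting and order wash out for h; what remains is which a's occur.
h(a4, a3) reduces to a4 ⋄ a3
h(h(a4, a3), a2) reduces to a4 ⋄ a3 ⋄ a2
h(h(h(a4, a3), a2), a1) reduces to a4 ⋄ a3 ⋄ a2 ⋄ a1
commutativity sorts the factors: a1 ⋄ a2 ⋄ a3 ⋄ a4


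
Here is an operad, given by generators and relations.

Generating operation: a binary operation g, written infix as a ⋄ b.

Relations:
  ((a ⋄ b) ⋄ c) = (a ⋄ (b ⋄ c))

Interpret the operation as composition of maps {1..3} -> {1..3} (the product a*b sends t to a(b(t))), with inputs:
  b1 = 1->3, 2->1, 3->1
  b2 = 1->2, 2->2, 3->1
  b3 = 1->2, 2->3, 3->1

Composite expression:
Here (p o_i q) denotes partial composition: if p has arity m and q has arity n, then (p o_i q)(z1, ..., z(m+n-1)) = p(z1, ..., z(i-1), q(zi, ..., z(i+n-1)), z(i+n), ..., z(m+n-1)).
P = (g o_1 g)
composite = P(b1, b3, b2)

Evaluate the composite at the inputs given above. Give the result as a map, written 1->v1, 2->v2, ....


1->1, 2->1, 3->1

(b1 ⋄ b3) = 1->1, 2->1, 3->3
((b1 ⋄ b3) ⋄ b2) = 1->1, 2->1, 3->1


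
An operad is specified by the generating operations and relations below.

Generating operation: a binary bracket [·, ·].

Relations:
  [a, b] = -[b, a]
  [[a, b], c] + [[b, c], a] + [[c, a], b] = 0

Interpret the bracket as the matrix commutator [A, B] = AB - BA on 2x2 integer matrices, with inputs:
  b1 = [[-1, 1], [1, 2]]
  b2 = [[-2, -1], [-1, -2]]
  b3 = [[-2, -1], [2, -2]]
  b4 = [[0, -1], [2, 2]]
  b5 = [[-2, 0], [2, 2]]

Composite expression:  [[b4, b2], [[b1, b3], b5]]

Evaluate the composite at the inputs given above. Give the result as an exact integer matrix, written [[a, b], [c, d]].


[[-48, 48], [192, 48]]

[b4, b2] = [[3, 2], [-2, -3]]
[b1, b3] = [[3, 3], [6, -3]]
[[b1, b3], b5] = [[6, 12], [-36, -6]]
[[b4, b2], [[b1, b3], b5]] = [[-48, 48], [192, 48]]


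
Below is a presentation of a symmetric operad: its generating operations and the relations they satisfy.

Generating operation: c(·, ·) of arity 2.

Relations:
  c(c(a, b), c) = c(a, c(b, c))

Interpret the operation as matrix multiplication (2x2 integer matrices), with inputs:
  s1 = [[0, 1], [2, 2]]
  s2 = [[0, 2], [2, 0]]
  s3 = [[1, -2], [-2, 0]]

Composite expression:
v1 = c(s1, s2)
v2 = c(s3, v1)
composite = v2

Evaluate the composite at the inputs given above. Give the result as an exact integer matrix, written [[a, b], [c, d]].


[[-6, -8], [-4, 0]]


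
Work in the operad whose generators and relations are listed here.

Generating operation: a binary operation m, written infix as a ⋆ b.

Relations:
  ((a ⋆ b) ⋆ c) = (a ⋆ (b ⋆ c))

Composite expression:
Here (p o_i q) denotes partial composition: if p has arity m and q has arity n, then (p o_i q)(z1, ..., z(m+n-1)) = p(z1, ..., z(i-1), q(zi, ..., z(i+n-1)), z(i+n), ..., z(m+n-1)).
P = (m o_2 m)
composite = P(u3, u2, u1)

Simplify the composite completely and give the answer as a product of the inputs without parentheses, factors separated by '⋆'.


u3 ⋆ u2 ⋆ u1

Key point: m is associative — brackets drop, the u-order remains.
(u2 ⋆ u1) reduces to u2 ⋆ u1
(u3 ⋆ (u2 ⋆ u1)) reduces to u3 ⋆ u2 ⋆ u1


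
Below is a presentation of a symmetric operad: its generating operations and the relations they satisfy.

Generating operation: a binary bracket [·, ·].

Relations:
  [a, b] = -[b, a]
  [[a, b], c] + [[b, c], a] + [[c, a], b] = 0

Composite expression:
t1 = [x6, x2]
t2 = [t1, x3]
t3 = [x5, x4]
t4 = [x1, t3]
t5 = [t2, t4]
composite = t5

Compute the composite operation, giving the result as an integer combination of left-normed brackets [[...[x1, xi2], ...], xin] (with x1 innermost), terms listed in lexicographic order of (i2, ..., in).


-[[[[[x1, x4], x5], x2], x6], x3] + [[[[[x1, x4], x5], x3], x2], x6] - [[[[[x1, x4], x5], x3], x6], x2] + [[[[[x1, x4], x5], x6], x2], x3] + [[[[[x1, x5], x4], x2], x6], x3] - [[[[[x1, x5], x4], x3], x2], x6] + [[[[[x1, x5], x4], x3], x6], x2] - [[[[[x1, x5], x4], x6], x2], x3]


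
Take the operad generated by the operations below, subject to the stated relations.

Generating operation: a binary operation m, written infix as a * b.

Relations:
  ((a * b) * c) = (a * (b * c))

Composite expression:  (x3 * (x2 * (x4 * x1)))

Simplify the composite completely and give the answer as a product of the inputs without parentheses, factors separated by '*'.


x3 * x2 * x4 * x1


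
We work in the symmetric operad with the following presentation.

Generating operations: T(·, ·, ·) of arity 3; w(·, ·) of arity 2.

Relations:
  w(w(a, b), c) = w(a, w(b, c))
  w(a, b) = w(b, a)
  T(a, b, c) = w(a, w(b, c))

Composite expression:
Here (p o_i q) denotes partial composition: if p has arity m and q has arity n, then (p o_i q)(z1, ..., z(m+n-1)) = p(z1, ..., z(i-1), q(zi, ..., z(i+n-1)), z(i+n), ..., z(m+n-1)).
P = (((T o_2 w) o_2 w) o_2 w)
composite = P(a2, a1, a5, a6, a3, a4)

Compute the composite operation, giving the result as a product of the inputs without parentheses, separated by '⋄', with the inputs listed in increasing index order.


Key point: T commutes, so take the a-inputs in any fixed order.
w(a1, a5) spells out as a1 ⋄ a5
w(w(a1, a5), a6) spells out as a1 ⋄ a5 ⋄ a6
w(w(w(a1, a5), a6), a3) spells out as a1 ⋄ a5 ⋄ a6 ⋄ a3
T(a2, w(w(w(a1, a5), a6), a3), a4) spells out as a2 ⋄ a1 ⋄ a5 ⋄ a6 ⋄ a3 ⋄ a4
sorting the factors by input index: a1 ⋄ a2 ⋄ a3 ⋄ a4 ⋄ a5 ⋄ a6

a1 ⋄ a2 ⋄ a3 ⋄ a4 ⋄ a5 ⋄ a6


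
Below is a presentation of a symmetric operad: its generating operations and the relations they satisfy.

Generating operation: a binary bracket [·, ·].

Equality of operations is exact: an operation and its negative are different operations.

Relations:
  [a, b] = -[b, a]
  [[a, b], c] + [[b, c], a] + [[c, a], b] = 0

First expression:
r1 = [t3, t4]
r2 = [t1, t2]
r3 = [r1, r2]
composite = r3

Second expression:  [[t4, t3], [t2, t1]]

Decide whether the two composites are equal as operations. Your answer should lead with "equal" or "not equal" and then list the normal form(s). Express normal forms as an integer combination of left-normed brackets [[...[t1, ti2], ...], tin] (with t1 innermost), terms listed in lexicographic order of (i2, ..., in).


In normal form, the first expression is -[[[t1, t2], t3], t4] + [[[t1, t2], t4], t3]
In normal form, the second expression is -[[[t1, t2], t3], t4] + [[[t1, t2], t4], t3]
One common form — equal.

equal; both compose to -[[[t1, t2], t3], t4] + [[[t1, t2], t4], t3]


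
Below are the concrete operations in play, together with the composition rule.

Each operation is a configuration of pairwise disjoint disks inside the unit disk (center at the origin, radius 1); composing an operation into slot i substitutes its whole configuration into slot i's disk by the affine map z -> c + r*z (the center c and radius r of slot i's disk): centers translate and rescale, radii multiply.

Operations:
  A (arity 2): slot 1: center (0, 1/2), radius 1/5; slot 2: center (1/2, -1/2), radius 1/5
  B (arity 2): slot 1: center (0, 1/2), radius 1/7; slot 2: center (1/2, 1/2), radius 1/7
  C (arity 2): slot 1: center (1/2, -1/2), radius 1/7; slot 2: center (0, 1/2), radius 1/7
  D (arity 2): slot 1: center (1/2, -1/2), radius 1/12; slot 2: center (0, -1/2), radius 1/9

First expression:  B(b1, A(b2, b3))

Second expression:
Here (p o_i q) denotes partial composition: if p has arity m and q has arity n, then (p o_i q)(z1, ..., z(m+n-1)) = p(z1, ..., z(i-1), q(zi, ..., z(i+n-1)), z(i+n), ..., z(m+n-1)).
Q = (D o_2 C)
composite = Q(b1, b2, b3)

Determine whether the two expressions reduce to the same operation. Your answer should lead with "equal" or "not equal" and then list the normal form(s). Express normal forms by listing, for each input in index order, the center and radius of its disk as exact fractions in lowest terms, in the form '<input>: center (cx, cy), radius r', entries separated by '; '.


The first expression reduces to b1: center (0, 1/2), radius 1/7; b2: center (1/2, 4/7), radius 1/35; b3: center (4/7, 3/7), radius 1/35
The second expression reduces to b1: center (1/2, -1/2), radius 1/12; b2: center (1/18, -5/9), radius 1/63; b3: center (0, -4/9), radius 1/63
The forms do not match — not equal.

not equal — first b1: center (0, 1/2), radius 1/7; b2: center (1/2, 4/7), radius 1/35; b3: center (4/7, 3/7), radius 1/35, second b1: center (1/2, -1/2), radius 1/12; b2: center (1/18, -5/9), radius 1/63; b3: center (0, -4/9), radius 1/63


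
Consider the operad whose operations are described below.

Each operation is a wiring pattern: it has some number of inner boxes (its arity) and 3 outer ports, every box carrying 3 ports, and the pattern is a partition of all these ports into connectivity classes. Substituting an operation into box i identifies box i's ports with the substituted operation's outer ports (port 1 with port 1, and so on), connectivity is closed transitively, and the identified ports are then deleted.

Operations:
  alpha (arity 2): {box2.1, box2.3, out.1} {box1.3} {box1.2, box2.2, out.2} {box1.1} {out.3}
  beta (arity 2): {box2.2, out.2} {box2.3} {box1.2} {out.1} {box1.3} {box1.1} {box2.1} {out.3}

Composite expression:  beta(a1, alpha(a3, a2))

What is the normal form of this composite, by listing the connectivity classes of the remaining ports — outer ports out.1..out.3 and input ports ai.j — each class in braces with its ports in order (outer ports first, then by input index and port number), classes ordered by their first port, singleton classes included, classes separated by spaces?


{out.1} {out.2, a2.2, a3.2} {out.3} {a1.1} {a1.2} {a1.3} {a2.1, a2.3} {a3.1} {a3.3}


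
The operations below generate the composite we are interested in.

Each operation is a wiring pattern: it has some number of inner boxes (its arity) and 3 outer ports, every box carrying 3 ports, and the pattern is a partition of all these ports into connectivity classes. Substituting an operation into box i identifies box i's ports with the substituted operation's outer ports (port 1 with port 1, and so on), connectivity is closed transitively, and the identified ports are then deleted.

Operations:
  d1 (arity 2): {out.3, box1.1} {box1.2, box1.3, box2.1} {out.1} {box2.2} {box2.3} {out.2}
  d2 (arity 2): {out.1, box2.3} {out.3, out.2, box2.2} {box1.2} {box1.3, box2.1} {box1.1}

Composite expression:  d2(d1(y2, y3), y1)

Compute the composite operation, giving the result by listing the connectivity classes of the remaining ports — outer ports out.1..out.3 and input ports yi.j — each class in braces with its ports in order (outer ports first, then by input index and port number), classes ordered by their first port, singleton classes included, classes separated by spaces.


Connectivity passes through glued d2-boundaries; trace each wire chain.
composing d1 on (y2, y3), with out.j its own outer ports: {out.1} {out.2} {out.3, y2.1} {y2.2, y2.3, y3.1} {y3.2} {y3.3}
composing d2 on (y2, y3, y1), with out.j its own outer ports: {out.1, y1.3} {out.2, out.3, y1.2} {y1.1, y2.1} {y2.2, y2.3, y3.1} {y3.2} {y3.3}

{out.1, y1.3} {out.2, out.3, y1.2} {y1.1, y2.1} {y2.2, y2.3, y3.1} {y3.2} {y3.3}


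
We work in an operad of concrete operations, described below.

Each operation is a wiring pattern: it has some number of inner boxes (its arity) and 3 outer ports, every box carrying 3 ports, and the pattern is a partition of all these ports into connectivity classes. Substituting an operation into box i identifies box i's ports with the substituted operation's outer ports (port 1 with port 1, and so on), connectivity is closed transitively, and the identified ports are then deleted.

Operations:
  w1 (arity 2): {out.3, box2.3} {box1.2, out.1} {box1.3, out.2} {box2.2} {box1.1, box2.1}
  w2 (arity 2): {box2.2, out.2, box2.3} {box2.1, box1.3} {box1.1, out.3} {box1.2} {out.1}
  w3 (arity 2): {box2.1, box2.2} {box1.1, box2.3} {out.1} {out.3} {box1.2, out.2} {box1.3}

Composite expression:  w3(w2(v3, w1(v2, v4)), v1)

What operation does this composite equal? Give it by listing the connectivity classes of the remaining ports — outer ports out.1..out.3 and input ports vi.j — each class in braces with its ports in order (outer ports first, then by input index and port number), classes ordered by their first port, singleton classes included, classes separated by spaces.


Connectivity passes through glued w3-boundaries; trace each wire chain.
the subtree at w1 composes to {out.1, v2.2} {out.2, v2.3} {out.3, v4.3} {v2.1, v4.1} {v4.2} on (v2, v4); out.j = own outer ports
the subtree at w2 composes to {out.1} {out.2, v2.3, v4.3} {out.3, v3.1} {v2.1, v4.1} {v2.2, v3.3} {v3.2} {v4.2} on (v3, v2, v4); out.j = own outer ports
the subtree at w3 composes to {out.1} {out.2, v2.3, v4.3} {out.3} {v1.1, v1.2} {v1.3} {v2.1, v4.1} {v2.2, v3.3} {v3.1} {v3.2} {v4.2} on (v3, v2, v4, v1); out.j = own outer ports

{out.1} {out.2, v2.3, v4.3} {out.3} {v1.1, v1.2} {v1.3} {v2.1, v4.1} {v2.2, v3.3} {v3.1} {v3.2} {v4.2}


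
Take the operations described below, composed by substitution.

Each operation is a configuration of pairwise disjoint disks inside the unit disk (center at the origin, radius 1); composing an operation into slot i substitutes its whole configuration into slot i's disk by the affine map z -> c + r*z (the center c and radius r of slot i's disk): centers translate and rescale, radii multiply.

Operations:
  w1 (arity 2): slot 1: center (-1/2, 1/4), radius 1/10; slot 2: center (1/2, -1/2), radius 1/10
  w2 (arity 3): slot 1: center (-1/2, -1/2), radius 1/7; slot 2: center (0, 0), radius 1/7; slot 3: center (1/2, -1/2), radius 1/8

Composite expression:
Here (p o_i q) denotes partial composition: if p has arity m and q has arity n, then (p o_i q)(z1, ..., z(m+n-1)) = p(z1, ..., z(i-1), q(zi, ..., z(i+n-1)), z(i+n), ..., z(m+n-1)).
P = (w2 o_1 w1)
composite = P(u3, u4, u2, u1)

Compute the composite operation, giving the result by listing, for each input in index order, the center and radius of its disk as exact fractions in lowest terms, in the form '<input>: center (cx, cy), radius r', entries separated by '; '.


u1: center (1/2, -1/2), radius 1/8; u2: center (0, 0), radius 1/7; u3: center (-4/7, -13/28), radius 1/70; u4: center (-3/7, -4/7), radius 1/70

Below w2, radii multiply path by path; the u-disk centers shift.
u3: after 2 affine steps, its disk has center (-4/7, -13/28), radius 1/70
u4: after 2 affine steps, its disk has center (-3/7, -4/7), radius 1/70
u2: after 1 affine step, its disk has center (0, 0), radius 1/7
u1: after 1 affine step, its disk has center (1/2, -1/2), radius 1/8


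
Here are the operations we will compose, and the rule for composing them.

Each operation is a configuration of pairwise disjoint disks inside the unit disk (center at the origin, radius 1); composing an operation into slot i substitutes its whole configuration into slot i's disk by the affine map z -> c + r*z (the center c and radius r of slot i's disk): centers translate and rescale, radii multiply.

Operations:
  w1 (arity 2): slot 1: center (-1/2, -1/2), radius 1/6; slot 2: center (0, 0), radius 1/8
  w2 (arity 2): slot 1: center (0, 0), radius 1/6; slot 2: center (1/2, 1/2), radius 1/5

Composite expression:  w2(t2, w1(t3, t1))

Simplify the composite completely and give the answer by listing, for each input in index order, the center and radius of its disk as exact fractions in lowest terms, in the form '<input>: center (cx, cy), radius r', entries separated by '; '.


Below w2, radii multiply path by path; the t-disk centers shift.
input t2: applying the 1 nested substitution gives center (0, 0), radius 1/6
input t3: applying the 2 nested substitutions gives center (2/5, 2/5), radius 1/30
input t1: applying the 2 nested substitutions gives center (1/2, 1/2), radius 1/40

t1: center (1/2, 1/2), radius 1/40; t2: center (0, 0), radius 1/6; t3: center (2/5, 2/5), radius 1/30


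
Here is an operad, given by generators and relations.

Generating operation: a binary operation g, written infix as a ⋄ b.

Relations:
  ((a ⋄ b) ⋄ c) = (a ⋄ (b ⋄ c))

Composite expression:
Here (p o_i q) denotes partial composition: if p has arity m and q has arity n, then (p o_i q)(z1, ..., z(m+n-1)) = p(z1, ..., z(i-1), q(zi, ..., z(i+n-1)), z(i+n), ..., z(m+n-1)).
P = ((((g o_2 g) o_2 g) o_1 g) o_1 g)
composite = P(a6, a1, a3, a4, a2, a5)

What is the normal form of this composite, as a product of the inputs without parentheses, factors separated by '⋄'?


All parenthesizations of g agree; list the a-inputs left to right.
(a6 ⋄ a1) linearizes to a6 ⋄ a1
((a6 ⋄ a1) ⋄ a3) linearizes to a6 ⋄ a1 ⋄ a3
(a4 ⋄ a2) linearizes to a4 ⋄ a2
((a4 ⋄ a2) ⋄ a5) linearizes to a4 ⋄ a2 ⋄ a5
(((a6 ⋄ a1) ⋄ a3) ⋄ ((a4 ⋄ a2) ⋄ a5)) linearizes to a6 ⋄ a1 ⋄ a3 ⋄ a4 ⋄ a2 ⋄ a5

a6 ⋄ a1 ⋄ a3 ⋄ a4 ⋄ a2 ⋄ a5


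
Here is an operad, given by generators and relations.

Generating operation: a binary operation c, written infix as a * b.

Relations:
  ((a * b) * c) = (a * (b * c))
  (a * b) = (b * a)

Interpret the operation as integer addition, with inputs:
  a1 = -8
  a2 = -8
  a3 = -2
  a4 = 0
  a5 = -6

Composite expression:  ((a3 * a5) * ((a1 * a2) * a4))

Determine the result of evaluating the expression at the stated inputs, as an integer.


(a3 * a5) = -8
(a1 * a2) = -16
((a1 * a2) * a4) = -16
((a3 * a5) * ((a1 * a2) * a4)) = -24

-24


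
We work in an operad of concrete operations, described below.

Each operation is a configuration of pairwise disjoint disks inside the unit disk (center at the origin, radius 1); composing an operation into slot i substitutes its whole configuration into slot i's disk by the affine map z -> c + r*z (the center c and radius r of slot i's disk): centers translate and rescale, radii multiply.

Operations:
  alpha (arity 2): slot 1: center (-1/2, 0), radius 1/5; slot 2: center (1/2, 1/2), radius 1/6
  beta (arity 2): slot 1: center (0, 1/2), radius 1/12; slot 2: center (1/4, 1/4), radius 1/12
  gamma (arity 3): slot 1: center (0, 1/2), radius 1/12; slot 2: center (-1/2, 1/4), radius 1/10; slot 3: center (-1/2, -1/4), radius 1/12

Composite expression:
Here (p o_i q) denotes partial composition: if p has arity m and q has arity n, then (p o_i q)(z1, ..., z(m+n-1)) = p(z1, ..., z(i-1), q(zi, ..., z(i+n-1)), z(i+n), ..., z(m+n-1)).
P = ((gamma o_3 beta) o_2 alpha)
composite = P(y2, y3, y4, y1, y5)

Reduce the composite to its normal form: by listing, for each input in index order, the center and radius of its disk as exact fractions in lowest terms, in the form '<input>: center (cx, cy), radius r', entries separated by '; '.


Follow each y-input down from gamma: c' goes to c + r*c', radius to r*r'.
input y2: applying the 1 nested substitution gives center (0, 1/2), radius 1/12
input y3: applying the 2 nested substitutions gives center (-11/20, 1/4), radius 1/50
input y4: applying the 2 nested substitutions gives center (-9/20, 3/10), radius 1/60
input y1: applying the 2 nested substitutions gives center (-1/2, -5/24), radius 1/144
input y5: applying the 2 nested substitutions gives center (-23/48, -11/48), radius 1/144

y1: center (-1/2, -5/24), radius 1/144; y2: center (0, 1/2), radius 1/12; y3: center (-11/20, 1/4), radius 1/50; y4: center (-9/20, 3/10), radius 1/60; y5: center (-23/48, -11/48), radius 1/144


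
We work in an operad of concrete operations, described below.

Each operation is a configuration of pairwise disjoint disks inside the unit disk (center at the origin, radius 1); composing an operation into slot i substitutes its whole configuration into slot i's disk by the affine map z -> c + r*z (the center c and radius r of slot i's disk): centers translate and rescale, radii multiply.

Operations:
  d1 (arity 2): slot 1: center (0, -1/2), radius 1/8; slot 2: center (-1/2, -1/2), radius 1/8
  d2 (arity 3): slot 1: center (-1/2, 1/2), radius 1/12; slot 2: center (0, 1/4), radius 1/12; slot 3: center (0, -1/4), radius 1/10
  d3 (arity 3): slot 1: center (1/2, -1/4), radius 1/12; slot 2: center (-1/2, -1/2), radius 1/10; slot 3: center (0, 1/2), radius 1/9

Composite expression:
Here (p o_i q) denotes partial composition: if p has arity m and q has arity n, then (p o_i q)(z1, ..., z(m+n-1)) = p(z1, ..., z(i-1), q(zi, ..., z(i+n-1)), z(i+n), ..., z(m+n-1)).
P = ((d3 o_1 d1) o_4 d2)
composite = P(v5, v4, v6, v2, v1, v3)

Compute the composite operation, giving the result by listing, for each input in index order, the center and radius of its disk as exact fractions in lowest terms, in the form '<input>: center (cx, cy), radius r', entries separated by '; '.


v1: center (0, 19/36), radius 1/108; v2: center (-1/18, 5/9), radius 1/108; v3: center (0, 17/36), radius 1/90; v4: center (11/24, -7/24), radius 1/96; v5: center (1/2, -7/24), radius 1/96; v6: center (-1/2, -1/2), radius 1/10


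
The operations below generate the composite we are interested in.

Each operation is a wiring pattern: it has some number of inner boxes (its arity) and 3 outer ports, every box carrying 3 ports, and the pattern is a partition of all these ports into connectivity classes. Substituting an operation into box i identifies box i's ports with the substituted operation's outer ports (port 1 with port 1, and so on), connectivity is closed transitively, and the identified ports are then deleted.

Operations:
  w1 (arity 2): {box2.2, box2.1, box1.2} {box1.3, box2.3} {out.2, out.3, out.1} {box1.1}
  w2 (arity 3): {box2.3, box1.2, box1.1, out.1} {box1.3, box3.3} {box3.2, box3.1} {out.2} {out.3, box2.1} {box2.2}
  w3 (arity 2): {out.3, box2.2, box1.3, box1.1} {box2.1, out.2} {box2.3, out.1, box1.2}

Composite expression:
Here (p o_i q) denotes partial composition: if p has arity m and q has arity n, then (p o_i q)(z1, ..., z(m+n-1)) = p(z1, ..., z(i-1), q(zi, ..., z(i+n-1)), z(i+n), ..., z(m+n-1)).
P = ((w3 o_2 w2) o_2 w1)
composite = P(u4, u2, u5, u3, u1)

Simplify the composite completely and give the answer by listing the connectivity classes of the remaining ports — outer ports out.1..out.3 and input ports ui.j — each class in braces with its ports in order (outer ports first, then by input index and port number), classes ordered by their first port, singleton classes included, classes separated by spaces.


{out.1, u3.1, u4.2} {out.2, u1.3, u3.3} {out.3, u4.1, u4.3} {u1.1, u1.2} {u2.1} {u2.2, u5.1, u5.2} {u2.3, u5.3} {u3.2}


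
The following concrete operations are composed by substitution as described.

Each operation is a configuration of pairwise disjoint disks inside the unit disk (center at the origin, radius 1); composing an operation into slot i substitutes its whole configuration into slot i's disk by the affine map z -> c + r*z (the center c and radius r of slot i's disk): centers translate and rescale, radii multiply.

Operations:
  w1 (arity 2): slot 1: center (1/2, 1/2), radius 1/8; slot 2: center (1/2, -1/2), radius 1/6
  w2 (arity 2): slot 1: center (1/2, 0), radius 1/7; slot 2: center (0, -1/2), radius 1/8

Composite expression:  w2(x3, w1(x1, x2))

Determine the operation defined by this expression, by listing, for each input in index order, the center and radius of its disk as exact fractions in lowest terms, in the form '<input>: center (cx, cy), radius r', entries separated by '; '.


Follow each x-input down from w2: c' goes to c + r*c', radius to r*r'.
x3 passes through 1 substitution, ending at center (1/2, 0), radius 1/7
x1 passes through 2 substitutions, ending at center (1/16, -7/16), radius 1/64
x2 passes through 2 substitutions, ending at center (1/16, -9/16), radius 1/48

x1: center (1/16, -7/16), radius 1/64; x2: center (1/16, -9/16), radius 1/48; x3: center (1/2, 0), radius 1/7


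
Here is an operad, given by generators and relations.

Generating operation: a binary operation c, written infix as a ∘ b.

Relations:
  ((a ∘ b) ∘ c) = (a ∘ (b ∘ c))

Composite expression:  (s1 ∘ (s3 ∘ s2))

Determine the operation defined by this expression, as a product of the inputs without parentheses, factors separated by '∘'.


s1 ∘ s3 ∘ s2

Every regrouping of c is equal, so read the s-inputs in written order.
(s3 ∘ s2) reduces to s3 ∘ s2
(s1 ∘ (s3 ∘ s2)) reduces to s1 ∘ s3 ∘ s2


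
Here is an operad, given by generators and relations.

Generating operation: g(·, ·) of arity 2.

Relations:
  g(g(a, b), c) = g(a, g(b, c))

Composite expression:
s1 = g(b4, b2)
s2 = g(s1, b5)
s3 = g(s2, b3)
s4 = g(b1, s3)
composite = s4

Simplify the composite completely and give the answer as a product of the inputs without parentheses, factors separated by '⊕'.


b1 ⊕ b4 ⊕ b2 ⊕ b5 ⊕ b3

Every regrouping of g is equal, so read the b-inputs in written order.
g(b4, b2) flattens to b4 ⊕ b2
g(g(b4, b2), b5) flattens to b4 ⊕ b2 ⊕ b5
g(g(g(b4, b2), b5), b3) flattens to b4 ⊕ b2 ⊕ b5 ⊕ b3
g(b1, g(g(g(b4, b2), b5), b3)) flattens to b1 ⊕ b4 ⊕ b2 ⊕ b5 ⊕ b3


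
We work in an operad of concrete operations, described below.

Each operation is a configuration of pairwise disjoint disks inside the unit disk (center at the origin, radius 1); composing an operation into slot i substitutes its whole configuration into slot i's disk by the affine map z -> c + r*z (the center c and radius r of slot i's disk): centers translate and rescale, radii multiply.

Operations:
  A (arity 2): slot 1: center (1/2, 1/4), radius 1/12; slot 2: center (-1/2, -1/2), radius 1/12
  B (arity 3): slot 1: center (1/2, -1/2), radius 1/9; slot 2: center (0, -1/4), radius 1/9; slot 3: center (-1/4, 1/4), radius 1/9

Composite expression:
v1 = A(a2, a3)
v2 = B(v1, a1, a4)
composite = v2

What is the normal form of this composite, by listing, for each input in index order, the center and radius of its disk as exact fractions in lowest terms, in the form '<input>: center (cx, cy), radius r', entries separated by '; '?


a1: center (0, -1/4), radius 1/9; a2: center (5/9, -17/36), radius 1/108; a3: center (4/9, -5/9), radius 1/108; a4: center (-1/4, 1/4), radius 1/9

Nesting under B composes maps z -> c + r*z down each a-path.
for a2, the 2-step affine chain lands on center (5/9, -17/36), radius 1/108
for a3, the 2-step affine chain lands on center (4/9, -5/9), radius 1/108
for a1, the 1-step affine chain lands on center (0, -1/4), radius 1/9
for a4, the 1-step affine chain lands on center (-1/4, 1/4), radius 1/9


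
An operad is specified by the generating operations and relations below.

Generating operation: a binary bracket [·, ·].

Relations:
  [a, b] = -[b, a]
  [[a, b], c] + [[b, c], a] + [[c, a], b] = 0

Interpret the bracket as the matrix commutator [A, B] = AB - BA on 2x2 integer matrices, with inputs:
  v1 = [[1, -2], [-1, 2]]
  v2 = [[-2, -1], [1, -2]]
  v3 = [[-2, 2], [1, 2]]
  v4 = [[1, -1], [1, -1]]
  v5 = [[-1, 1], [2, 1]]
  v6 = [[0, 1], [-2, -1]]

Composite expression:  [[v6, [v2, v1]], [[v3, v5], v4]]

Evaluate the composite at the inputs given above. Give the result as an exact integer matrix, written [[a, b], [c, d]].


[[-108, 120], [-96, 108]]

[v2, v1] = [[3, -1], [-1, -3]]
[v6, [v2, v1]] = [[-3, -7], [-11, 3]]
[v3, v5] = [[3, 0], [6, -3]]
[[v3, v5], v4] = [[6, -6], [6, -6]]
[[v6, [v2, v1]], [[v3, v5], v4]] = [[-108, 120], [-96, 108]]


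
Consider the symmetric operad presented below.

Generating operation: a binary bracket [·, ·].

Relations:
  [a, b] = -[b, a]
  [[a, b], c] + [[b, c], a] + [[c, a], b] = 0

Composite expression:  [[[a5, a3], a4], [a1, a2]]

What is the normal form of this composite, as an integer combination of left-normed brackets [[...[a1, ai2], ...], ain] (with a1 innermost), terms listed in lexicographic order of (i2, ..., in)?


Left-normed coefficients sit on the a1-initial expansion words.
Composite bracket: [[[a5, a3], a4], [a1, a2]]
The bracket unfolds into 16 signed words via [a, b] = ab - ba (2^4 = 16).
Keep just the words that open with a1:
  a1a2a3a5a4 appears with sign +1, giving the term +[[[[a1, a2], a3], a5], a4]
  a1a2a4a3a5 appears with sign -1, giving the term -[[[[a1, a2], a4], a3], a5]
  a1a2a4a5a3 appears with sign +1, giving the term +[[[[a1, a2], a4], a5], a3]
  a1a2a5a3a4 appears with sign -1, giving the term -[[[[a1, a2], a5], a3], a4]

[[[[a1, a2], a3], a5], a4] - [[[[a1, a2], a4], a3], a5] + [[[[a1, a2], a4], a5], a3] - [[[[a1, a2], a5], a3], a4]
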